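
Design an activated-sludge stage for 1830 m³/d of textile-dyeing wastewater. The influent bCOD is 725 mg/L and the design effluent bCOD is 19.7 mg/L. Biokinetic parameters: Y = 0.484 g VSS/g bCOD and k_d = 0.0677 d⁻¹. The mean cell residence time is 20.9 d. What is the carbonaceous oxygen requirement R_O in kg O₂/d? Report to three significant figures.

R_O ≈ 923 kg O₂/d

Y_obs = Y / (1 + k_d θ_c) = 0.484 / (1 + 0.0677 × 20.9) = 0.484 / 2.415 = 0.2004.
Substrate removed = Q·(S₀ − S) = 1830 m³/d × (725 − 19.7) g/m³ = 1.29×10^6 g/d = 1291 kg/d.
Biomass synthesised: P_X = Y_obs × 1291 = 258.7 kg VSS/d.
R_O = Q·ΔS − 1.42 P_X = 1291 − 367.3 = 923.4 kg O₂/d.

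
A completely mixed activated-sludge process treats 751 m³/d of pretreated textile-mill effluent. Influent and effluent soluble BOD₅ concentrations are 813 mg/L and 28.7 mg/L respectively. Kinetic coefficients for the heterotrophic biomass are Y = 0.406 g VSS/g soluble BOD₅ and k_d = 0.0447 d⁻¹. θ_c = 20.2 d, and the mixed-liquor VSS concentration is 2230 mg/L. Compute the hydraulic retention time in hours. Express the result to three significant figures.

Rearranging the biomass balance for a CMAS with decay, V = Y·Q·ΔS·θ_c / [X·(1+k_d θ_c)] = 0.406 × 751 × (813 − 28.7) × 20.2 / [2230 × (1 + 0.0447 × 20.2)] = 4.83×10^6 / 4244 = 1138 m³.
HRT = V/Q = 1138 m³ / 751 m³·d⁻¹ = 1.516 d × 24 = 36.38 h.

τ ≈ 36.4 h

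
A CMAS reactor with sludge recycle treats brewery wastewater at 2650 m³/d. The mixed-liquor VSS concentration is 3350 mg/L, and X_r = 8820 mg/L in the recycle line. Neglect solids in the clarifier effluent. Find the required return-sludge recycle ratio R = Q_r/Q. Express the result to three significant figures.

R = Q_r/Q = X/(X_r − X) = 3350 / (8820 − 3350) = 0.6124.

R ≈ 0.612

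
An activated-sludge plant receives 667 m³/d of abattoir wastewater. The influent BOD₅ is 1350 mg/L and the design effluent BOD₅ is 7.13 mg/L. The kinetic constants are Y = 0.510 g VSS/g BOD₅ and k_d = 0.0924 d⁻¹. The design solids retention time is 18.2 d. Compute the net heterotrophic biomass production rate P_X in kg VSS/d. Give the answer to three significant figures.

P_X ≈ 170 kg VSS/d

Y_obs = Y / (1 + k_d θ_c) = 0.510 / (1 + 0.0924 × 18.2) = 0.510 / 2.682 = 0.1902.
Mass of BOD₅ removed per day: Q(S₀ − S) = 667 × 1343 g/m³ = 895.7 kg/d.
Net biomass production P_X = Y_obs × Q·(S₀ − S) = 0.1902 × 895.7 = 170.3 kg VSS/d.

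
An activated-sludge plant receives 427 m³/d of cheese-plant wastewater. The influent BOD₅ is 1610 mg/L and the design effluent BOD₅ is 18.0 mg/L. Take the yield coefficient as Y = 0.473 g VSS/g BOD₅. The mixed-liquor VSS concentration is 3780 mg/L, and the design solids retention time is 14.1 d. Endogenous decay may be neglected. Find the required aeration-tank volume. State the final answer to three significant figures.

V ≈ 1200 m³

With k_d = 0 the design equation reduces to V = Y Q (S₀−S) θ_c / X = 0.473 × 427 × (1610 − 18.0) × 14.1 / 3780 = 1199 m³.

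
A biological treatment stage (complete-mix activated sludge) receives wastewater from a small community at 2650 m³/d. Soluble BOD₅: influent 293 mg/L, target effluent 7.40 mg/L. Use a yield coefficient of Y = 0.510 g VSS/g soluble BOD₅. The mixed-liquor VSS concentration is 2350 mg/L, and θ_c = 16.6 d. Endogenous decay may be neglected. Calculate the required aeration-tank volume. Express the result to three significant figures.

V ≈ 2730 m³

Biomass mass balance (decay neglected): V·X = Y·Q·(S₀ − S)·θ_c, so V = 0.510 × 2650 × (293 − 7.40) × 16.6 / 2350 = 2727 m³.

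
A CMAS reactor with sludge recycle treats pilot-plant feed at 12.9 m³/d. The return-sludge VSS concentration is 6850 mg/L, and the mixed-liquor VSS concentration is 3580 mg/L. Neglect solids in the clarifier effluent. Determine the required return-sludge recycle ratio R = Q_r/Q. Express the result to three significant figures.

R ≈ 1.09

Mass balance around the secondary clarifier (neglecting effluent solids): R = X / (X_r − X) = 3580 / (6850 − 3580) = 1.095.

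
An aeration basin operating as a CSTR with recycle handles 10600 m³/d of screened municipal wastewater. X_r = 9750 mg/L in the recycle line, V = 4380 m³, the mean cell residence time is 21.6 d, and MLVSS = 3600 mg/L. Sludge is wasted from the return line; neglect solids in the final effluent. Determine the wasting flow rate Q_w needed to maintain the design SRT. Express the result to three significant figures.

θ_c = V·X/(Q_w·X_r) when wasting from the recycle, so Q_w = V·X/(θ_c·X_r) = 4380 × 3600 / (21.6 × 9750) = 74.87 m³/d.

Q_w ≈ 74.9 m³/d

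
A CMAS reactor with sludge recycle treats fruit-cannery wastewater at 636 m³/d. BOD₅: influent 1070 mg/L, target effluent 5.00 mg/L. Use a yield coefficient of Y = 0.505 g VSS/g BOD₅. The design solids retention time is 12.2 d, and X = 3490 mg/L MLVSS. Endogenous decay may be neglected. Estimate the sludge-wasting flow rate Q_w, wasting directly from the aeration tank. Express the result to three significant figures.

V·X = Y·Q·ΔS·θ_c gives V = 0.505 × 636 × (1070 − 5.00) × 12.2 / 3490 = 1196 m³.
For wasting at MLVSS concentration, Q_w = V/θ_c = 1196/12.2 = 98.01 m³/d.

Q_w ≈ 98.0 m³/d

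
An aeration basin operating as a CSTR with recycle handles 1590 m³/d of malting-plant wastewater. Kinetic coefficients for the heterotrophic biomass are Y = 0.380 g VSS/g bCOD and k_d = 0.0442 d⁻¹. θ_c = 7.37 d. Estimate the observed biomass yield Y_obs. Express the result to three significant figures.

Y_obs = Y / (1 + k_d θ_c) = 0.380 / (1 + 0.0442 × 7.37) = 0.380 / 1.326 = 0.2866.

Y_obs ≈ 0.287 g VSS/g bCOD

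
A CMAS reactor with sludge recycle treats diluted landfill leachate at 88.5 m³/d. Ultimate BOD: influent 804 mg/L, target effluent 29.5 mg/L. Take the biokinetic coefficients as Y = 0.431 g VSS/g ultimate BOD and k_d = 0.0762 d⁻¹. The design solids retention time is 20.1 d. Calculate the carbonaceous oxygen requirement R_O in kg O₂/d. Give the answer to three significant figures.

R_O ≈ 52.0 kg O₂/d

The observed yield is Y_obs = Y/(1 + k_d·θ_c) = 0.431 / (1 + 0.0762 × 20.1) = 0.431 / 2.532 = 0.1702 g VSS per g ultimate BOD removed.
Q·(S₀ − S) = 88.5 × (804 − 29.5) × 10⁻³ = 68.54 kg/d removed.
P_X = Y_obs·Q·(S₀ − S) = 0.1702 × 68.54 = 11.67 kg VSS/d.
R_O = Q·ΔS − 1.42 P_X = 68.54 − 16.57 = 51.97 kg O₂/d.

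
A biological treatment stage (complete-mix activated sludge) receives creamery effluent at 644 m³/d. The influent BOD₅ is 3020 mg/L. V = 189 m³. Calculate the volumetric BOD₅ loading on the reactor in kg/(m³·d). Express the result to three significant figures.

L_v ≈ 10.3 kg BOD₅/(m³·d)

Applied BOD₅ load per unit volume = Q·S₀/V = (644 × 3020/1000)/189.0 = 10.29 kg BOD₅·m⁻³·d⁻¹.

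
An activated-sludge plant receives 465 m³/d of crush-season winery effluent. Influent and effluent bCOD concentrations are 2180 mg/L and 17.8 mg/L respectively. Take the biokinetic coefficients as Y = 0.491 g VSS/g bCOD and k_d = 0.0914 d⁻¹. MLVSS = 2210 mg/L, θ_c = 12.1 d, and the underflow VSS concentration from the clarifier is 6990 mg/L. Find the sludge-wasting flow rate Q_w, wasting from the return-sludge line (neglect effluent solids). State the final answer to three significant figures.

Steady-state biomass mass balance: V·X·(1 + k_d·θ_c) = Y·Q·(S₀ − S)·θ_c, so V = 0.491 × 465 × (2180 − 17.8) × 12.1 / [2210 × (1 + 0.0914 × 12.1)] = 5.97×10^6 / 4654 = 1283 m³.
θ_c = V·X/(Q_w·X_r) when wasting from the recycle, so Q_w = V·X/(θ_c·X_r) = 1283 × 2210 / (12.1 × 6990) = 33.54 m³/d.

Q_w ≈ 33.5 m³/d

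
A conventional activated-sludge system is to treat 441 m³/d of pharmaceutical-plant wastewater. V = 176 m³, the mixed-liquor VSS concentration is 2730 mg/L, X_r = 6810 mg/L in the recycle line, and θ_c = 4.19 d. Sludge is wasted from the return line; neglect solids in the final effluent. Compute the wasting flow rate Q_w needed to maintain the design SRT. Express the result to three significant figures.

Q_w ≈ 16.8 m³/d

θ_c = V·X/(Q_w·X_r) when wasting from the recycle, so Q_w = V·X/(θ_c·X_r) = 176.0 × 2730 / (4.19 × 6810) = 16.84 m³/d.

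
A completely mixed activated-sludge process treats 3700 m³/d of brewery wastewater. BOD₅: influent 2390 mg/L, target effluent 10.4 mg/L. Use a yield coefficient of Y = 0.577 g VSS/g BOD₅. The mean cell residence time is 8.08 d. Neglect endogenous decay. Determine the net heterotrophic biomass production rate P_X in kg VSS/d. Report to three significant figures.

With endogenous decay neglected, the observed yield equals the true yield: Y_obs = Y = 0.577 g VSS/g BOD₅.
Substrate removed = Q·(S₀ − S) = 3700 m³/d × (2390 − 10.4) g/m³ = 8.8×10^6 g/d = 8805 kg/d.
So the net sludge growth is P_X = 0.5770 × 8805 = 5080 kg VSS/d.

P_X ≈ 5080 kg VSS/d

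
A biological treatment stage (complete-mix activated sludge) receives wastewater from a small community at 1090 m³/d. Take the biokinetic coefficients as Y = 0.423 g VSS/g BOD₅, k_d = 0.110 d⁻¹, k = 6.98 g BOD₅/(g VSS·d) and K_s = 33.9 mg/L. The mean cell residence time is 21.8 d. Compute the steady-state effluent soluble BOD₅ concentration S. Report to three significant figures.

S ≈ 1.89 mg/L

From the Monod/SRT balance for a CMAS, S = K_s·(1+k_d θ_c)/[θ_c·(Y k − k_d) − 1] = 33.9 × (1 + 0.110 × 21.8) / [21.8 × (0.423 × 6.98 − 0.110) − 1] = 115.2 / 60.97 = 1.889 mg/L.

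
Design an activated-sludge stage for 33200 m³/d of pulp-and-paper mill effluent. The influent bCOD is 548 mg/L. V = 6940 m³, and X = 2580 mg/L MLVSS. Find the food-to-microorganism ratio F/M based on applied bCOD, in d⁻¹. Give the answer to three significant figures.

Food-to-microorganism ratio F/M = Q S₀ / (V X) = 33200 × 548 / (6940 × 2580) = 1.016 d⁻¹.

F/M ≈ 1.02 d⁻¹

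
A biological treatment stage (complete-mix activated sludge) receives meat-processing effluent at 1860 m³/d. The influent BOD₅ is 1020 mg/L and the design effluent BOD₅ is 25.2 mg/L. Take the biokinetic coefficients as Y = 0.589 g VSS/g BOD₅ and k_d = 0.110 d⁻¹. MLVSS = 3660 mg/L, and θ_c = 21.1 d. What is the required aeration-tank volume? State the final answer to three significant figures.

Steady-state biomass mass balance: V·X·(1 + k_d·θ_c) = Y·Q·(S₀ − S)·θ_c, so V = 0.589 × 1860 × (1020 − 25.2) × 21.1 / [3660 × (1 + 0.110 × 21.1)] = 2.3×10^7 / 12155 = 1892 m³.

V ≈ 1890 m³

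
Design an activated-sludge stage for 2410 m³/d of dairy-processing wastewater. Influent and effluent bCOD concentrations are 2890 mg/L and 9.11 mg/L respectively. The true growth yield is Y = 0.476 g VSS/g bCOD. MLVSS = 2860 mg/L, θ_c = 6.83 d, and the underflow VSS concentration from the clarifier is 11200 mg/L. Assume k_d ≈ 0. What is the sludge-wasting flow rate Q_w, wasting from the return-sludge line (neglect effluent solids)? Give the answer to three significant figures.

With k_d = 0 the design equation reduces to V = Y Q (S₀−S) θ_c / X = 0.476 × 2410 × (2890 − 9.11) × 6.83 / 2860 = 7892 m³.
θ_c = V·X/(Q_w·X_r) when wasting from the recycle, so Q_w = V·X/(θ_c·X_r) = 7892 × 2860 / (6.83 × 11200) = 295.1 m³/d.

Q_w ≈ 295 m³/d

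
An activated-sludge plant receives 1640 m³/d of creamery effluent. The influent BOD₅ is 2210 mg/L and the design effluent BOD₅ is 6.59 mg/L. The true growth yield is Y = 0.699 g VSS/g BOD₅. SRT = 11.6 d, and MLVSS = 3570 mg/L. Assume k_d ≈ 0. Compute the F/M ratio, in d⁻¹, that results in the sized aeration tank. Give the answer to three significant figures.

V·X = Y·Q·ΔS·θ_c gives V = 0.699 × 1640 × (2210 − 6.59) × 11.6 / 3570 = 8207 m³.
F/M = Q·S₀ / (V·X) = 1640 × 2210 / (8207 × 3570) = 0.1237 g BOD₅·(g VSS·d)⁻¹.

F/M ≈ 0.124 d⁻¹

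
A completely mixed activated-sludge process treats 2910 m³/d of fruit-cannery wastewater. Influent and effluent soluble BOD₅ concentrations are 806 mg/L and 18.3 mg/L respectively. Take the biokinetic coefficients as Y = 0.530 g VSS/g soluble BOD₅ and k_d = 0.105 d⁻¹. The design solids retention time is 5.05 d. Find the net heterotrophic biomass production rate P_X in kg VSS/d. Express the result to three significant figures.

Observed yield with endogenous decay: Y_obs = Y / (1 + k_d·θ_c) = 0.530 / (1 + 0.105 × 5.05) = 0.530 / 1.530 = 0.3463 g VSS/g soluble BOD₅.
Mass of soluble BOD₅ removed per day: Q(S₀ − S) = 2910 × 787.7 g/m³ = 2292 kg/d.
Net biomass production P_X = Y_obs × Q·(S₀ − S) = 0.3463 × 2292 = 793.9 kg VSS/d.

P_X ≈ 794 kg VSS/d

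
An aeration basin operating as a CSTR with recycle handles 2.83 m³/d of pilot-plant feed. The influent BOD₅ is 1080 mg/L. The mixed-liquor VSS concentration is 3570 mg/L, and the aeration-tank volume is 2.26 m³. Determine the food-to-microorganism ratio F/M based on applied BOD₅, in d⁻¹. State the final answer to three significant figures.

F/M ≈ 0.379 d⁻¹

F/M = Q·S₀ / (V·X) = 2.83 × 1080 / (2.260 × 3570) = 0.3788 g BOD₅·(g VSS·d)⁻¹.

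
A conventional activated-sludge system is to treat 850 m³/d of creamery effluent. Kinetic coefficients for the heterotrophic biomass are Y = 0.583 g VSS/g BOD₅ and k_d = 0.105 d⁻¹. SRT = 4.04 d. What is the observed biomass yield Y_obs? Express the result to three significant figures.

Y_obs ≈ 0.409 g VSS/g BOD₅

The observed yield is Y_obs = Y/(1 + k_d·θ_c) = 0.583 / (1 + 0.105 × 4.04) = 0.583 / 1.424 = 0.4094 g VSS per g BOD₅ removed.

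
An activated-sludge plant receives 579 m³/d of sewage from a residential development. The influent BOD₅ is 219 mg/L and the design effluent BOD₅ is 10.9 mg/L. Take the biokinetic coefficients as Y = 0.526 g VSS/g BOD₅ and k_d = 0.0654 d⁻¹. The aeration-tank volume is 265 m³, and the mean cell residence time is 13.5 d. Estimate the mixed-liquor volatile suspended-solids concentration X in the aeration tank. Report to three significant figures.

X ≈ 1710 mg/L

X = Y·Q·ΔS·θ_c / [V·(1 + k_d θ_c)] = 0.526 × 579 × (219 − 10.9) × 13.5 / [265 × (1 + 0.0654 × 13.5)] = 1715 mg/L.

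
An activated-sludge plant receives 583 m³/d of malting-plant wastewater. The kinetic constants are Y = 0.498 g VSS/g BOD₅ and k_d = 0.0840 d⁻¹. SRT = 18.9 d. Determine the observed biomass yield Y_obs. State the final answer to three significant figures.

Correct the yield for decay: Y_obs = Y/(1 + k_d θ_c) = 0.498 / (1 + 0.0840 × 18.9) = 0.498 / 2.588 = 0.1925.

Y_obs ≈ 0.192 g VSS/g BOD₅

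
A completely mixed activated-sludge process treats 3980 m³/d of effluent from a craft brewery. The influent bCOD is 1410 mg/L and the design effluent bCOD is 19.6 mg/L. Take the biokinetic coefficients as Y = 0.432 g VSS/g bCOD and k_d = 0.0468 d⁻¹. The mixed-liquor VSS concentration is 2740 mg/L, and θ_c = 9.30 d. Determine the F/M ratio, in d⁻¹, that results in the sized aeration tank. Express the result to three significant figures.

Rearranging the biomass balance for a CMAS with decay, V = Y·Q·ΔS·θ_c / [X·(1+k_d θ_c)] = 0.432 × 3980 × (1410 − 19.6) × 9.30 / [2740 × (1 + 0.0468 × 9.30)] = 2.22×10^7 / 3933 = 5653 m³.
Food-to-microorganism ratio F/M = Q S₀ / (V X) = 3980 × 1410 / (5653 × 2740) = 0.3623 d⁻¹.

F/M ≈ 0.362 d⁻¹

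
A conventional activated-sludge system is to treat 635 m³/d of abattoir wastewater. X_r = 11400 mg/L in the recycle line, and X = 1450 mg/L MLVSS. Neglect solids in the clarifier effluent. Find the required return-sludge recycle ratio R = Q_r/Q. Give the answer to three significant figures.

R = Q_r/Q = X/(X_r − X) = 1450 / (11400 − 1450) = 0.1457.

R ≈ 0.146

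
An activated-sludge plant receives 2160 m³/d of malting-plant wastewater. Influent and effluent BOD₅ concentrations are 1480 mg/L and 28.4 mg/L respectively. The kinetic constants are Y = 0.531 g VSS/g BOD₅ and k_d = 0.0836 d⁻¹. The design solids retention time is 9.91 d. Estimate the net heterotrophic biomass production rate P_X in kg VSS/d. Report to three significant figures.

P_X ≈ 911 kg VSS/d

Observed yield with endogenous decay: Y_obs = Y / (1 + k_d·θ_c) = 0.531 / (1 + 0.0836 × 9.91) = 0.531 / 1.828 = 0.2904 g VSS/g BOD₅.
Substrate removed = Q·(S₀ − S) = 2160 m³/d × (1480 − 28.4) g/m³ = 3.14×10^6 g/d = 3135 kg/d.
Net biomass production P_X = Y_obs × Q·(S₀ − S) = 0.2904 × 3135 = 910.6 kg VSS/d.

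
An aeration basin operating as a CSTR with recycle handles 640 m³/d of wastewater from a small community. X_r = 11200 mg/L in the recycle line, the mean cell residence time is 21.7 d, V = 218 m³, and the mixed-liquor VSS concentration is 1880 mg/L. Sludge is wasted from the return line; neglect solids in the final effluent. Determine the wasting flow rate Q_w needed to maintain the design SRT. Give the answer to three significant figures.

θ_c = V·X/(Q_w·X_r) when wasting from the recycle, so Q_w = V·X/(θ_c·X_r) = 218.0 × 1880 / (21.7 × 11200) = 1.686 m³/d.

Q_w ≈ 1.69 m³/d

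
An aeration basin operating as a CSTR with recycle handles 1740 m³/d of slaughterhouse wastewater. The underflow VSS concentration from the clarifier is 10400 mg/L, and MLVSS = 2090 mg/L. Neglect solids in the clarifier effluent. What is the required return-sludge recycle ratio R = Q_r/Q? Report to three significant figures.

R ≈ 0.252

Mass balance around the secondary clarifier (neglecting effluent solids): R = X / (X_r − X) = 2090 / (10400 − 2090) = 0.2515.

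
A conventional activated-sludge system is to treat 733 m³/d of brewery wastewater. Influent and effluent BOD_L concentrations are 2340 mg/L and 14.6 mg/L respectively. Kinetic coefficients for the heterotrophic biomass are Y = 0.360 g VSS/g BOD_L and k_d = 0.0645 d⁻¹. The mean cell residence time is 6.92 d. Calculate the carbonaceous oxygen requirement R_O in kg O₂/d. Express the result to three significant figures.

Correct the yield for decay: Y_obs = Y/(1 + k_d θ_c) = 0.360 / (1 + 0.0645 × 6.92) = 0.360 / 1.446 = 0.2489.
Q·(S₀ − S) = 733 × (2340 − 14.6) × 10⁻³ = 1705 kg/d removed.
Net sludge production P_X = 0.2489 × 1705 = 424.3 kg VSS/d.
R_O = Q·ΔS − 1.42 P_X = 1705 − 602.5 = 1102 kg O₂/d.

R_O ≈ 1100 kg O₂/d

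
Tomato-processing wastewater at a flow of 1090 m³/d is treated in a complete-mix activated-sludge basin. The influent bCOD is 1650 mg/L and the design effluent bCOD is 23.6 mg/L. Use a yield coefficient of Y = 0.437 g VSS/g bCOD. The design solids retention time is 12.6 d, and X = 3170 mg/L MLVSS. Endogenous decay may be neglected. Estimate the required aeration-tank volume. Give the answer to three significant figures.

V ≈ 3080 m³

V·X = Y·Q·ΔS·θ_c gives V = 0.437 × 1090 × (1650 − 23.6) × 12.6 / 3170 = 3079 m³.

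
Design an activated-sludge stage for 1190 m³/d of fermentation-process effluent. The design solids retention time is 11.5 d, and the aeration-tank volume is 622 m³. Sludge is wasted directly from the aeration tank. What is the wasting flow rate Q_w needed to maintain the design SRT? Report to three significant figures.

Q_w ≈ 54.1 m³/d

With mixed-liquor wasting, θ_c = V/Q_w, so Q_w = V/θ_c = 622.0/11.5 = 54.09 m³/d.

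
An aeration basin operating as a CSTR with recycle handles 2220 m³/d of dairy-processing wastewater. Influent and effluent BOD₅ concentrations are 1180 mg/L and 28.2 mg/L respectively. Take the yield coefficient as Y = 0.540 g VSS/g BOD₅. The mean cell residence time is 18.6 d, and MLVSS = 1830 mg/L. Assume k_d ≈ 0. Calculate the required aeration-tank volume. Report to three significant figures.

V·X = Y·Q·ΔS·θ_c gives V = 0.540 × 2220 × (1180 − 28.2) × 18.6 / 1830 = 14034 m³.

V ≈ 14000 m³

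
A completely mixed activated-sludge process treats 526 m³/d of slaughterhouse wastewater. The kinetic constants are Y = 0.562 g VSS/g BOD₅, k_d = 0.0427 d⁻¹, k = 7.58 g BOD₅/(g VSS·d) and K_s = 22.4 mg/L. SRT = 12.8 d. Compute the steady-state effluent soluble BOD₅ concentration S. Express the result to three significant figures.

S ≈ 0.654 mg/L

For a completely mixed reactor with recycle the Lawrence–McCarty relation gives S = K_s·(1 + k_d·θ_c) / [θ_c·(Y·k − k_d) − 1] = 22.4 × (1 + 0.0427 × 12.8) / [12.8 × (0.562 × 7.58 − 0.0427) − 1] = 34.64 / 52.98 = 0.6539 mg/L.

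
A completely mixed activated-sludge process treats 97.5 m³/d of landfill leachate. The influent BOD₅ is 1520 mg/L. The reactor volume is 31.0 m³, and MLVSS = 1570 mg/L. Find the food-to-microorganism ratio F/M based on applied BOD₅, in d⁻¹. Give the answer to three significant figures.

Food-to-microorganism ratio F/M = Q S₀ / (V X) = 97.5 × 1520 / (31.00 × 1570) = 3.045 d⁻¹.

F/M ≈ 3.04 d⁻¹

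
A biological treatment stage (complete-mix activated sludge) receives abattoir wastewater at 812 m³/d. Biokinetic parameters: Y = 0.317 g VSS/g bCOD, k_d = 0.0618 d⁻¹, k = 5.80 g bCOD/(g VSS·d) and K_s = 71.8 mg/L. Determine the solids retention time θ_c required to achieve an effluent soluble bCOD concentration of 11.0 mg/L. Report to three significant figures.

θ_c ≈ 5.48 d

At the target effluent, Y k S/(K_s+S) = 0.317×5.80×11.0/82.80 = 0.2443 d⁻¹.
θ_c = 1/(μ − k_d) = 1/(0.2443 − 0.0618) = 1/0.1825 = 5.481 d.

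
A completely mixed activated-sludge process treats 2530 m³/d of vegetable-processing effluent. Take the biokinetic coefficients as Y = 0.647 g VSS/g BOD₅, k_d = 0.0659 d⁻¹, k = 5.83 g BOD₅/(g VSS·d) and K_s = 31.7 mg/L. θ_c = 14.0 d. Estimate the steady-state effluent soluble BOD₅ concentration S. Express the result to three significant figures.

S ≈ 1.20 mg/L

From the Monod/SRT balance for a CMAS, S = K_s·(1+k_d θ_c)/[θ_c·(Y k − k_d) − 1] = 31.7 × (1 + 0.0659 × 14.0) / [14.0 × (0.647 × 5.83 − 0.0659) − 1] = 60.95 / 50.89 = 1.198 mg/L.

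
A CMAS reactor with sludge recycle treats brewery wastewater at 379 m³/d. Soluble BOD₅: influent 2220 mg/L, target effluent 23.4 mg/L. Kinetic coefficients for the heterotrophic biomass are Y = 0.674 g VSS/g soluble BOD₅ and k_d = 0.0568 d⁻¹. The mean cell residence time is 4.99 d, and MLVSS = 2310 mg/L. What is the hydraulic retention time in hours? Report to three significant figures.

τ ≈ 59.8 h

From the SRT design equation V = Y Q (S₀−S) θ_c / [X (1 + k_d θ_c)] = 0.674 × 379 × (2220 − 23.4) × 4.99 / [2310 × (1 + 0.0568 × 4.99)] = 2.8×10^6 / 2965 = 944.4 m³.
Hydraulic retention time τ = V/Q = 944.4 / 379 = 2.492 d = 59.81 h.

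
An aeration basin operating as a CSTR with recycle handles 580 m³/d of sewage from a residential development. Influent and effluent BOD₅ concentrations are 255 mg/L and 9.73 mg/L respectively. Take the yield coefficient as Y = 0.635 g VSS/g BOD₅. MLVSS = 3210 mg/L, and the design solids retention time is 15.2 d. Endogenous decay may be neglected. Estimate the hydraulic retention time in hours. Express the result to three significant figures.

Biomass mass balance (decay neglected): V·X = Y·Q·(S₀ − S)·θ_c, so V = 0.635 × 580 × (255 − 9.73) × 15.2 / 3210 = 427.7 m³.
HRT = V/Q = 427.7 m³ / 580 m³·d⁻¹ = 0.7375 d × 24 = 17.70 h.

τ ≈ 17.7 h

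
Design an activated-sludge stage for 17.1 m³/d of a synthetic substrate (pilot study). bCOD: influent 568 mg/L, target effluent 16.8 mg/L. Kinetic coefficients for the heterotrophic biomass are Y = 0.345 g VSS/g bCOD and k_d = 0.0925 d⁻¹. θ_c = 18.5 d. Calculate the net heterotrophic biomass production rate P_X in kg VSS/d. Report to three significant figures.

Correct the yield for decay: Y_obs = Y/(1 + k_d θ_c) = 0.345 / (1 + 0.0925 × 18.5) = 0.345 / 2.711 = 0.1272.
Substrate removed = Q·(S₀ − S) = 17.1 m³/d × (568 − 16.8) g/m³ = 9.43×10^3 g/d = 9.426 kg/d.
Biomass produced: P_X = Y_obs·Q·ΔS = 0.1272 × 9.426 ≈ 1.199 kg VSS/d.

P_X ≈ 1.20 kg VSS/d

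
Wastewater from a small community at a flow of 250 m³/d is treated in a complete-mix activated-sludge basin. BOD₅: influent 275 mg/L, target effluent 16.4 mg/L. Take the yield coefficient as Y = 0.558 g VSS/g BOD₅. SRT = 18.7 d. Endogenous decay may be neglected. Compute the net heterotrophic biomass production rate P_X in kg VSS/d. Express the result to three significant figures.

No decay correction is needed, so Y_obs = Y = 0.558.
Q·(S₀ − S) = 250 × (275 − 16.4) × 10⁻³ = 64.65 kg/d removed.
Net biomass production P_X = Y_obs × Q·(S₀ − S) = 0.5580 × 64.65 = 36.07 kg VSS/d.

P_X ≈ 36.1 kg VSS/d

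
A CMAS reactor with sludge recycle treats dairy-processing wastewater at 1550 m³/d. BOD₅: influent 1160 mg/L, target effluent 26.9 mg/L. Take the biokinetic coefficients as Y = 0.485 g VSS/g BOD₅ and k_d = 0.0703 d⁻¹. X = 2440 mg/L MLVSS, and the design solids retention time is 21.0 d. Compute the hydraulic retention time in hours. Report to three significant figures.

From the SRT design equation V = Y Q (S₀−S) θ_c / [X (1 + k_d θ_c)] = 0.485 × 1550 × (1160 − 26.9) × 21.0 / [2440 × (1 + 0.0703 × 21.0)] = 1.79×10^7 / 6042 = 2961 m³.
HRT = V/Q = 2961 m³ / 1550 m³·d⁻¹ = 1.910 d × 24 = 45.84 h.

τ ≈ 45.8 h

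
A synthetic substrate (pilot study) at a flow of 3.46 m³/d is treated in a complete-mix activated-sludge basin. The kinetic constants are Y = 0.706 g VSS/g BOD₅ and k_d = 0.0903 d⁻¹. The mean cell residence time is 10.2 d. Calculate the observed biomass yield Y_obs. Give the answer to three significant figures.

Y_obs ≈ 0.368 g VSS/g BOD₅

Y_obs = Y / (1 + k_d θ_c) = 0.706 / (1 + 0.0903 × 10.2) = 0.706 / 1.921 = 0.3675.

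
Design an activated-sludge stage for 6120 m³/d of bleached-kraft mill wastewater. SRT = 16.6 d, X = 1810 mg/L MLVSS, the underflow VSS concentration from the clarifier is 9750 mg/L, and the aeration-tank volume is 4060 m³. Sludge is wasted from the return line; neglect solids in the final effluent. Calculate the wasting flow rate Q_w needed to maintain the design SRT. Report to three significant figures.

θ_c = V·X/(Q_w·X_r) when wasting from the recycle, so Q_w = V·X/(θ_c·X_r) = 4060 × 1810 / (16.6 × 9750) = 45.40 m³/d.

Q_w ≈ 45.4 m³/d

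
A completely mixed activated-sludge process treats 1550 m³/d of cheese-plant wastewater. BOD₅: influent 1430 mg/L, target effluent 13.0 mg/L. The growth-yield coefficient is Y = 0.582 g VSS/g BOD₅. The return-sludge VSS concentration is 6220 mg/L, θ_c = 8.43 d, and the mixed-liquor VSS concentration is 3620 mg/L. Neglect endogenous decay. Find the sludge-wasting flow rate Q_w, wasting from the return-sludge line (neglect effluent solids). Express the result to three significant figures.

Q_w ≈ 206 m³/d

V·X = Y·Q·ΔS·θ_c gives V = 0.582 × 1550 × (1430 − 13.0) × 8.43 / 3620 = 2977 m³.
Wasting from the return line (neglecting effluent solids): Q_w = V·X / (θ_c·X_r) = 2977 × 3620 / (8.43 × 6220) = 205.5 m³/d.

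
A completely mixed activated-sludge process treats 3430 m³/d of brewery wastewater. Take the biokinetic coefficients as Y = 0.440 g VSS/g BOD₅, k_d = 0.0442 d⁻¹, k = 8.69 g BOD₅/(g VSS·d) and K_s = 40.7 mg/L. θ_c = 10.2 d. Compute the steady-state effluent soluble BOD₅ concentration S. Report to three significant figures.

S ≈ 1.57 mg/L

From the Monod/SRT balance for a CMAS, S = K_s·(1+k_d θ_c)/[θ_c·(Y k − k_d) − 1] = 40.7 × (1 + 0.0442 × 10.2) / [10.2 × (0.440 × 8.69 − 0.0442) − 1] = 59.05 / 37.55 = 1.573 mg/L.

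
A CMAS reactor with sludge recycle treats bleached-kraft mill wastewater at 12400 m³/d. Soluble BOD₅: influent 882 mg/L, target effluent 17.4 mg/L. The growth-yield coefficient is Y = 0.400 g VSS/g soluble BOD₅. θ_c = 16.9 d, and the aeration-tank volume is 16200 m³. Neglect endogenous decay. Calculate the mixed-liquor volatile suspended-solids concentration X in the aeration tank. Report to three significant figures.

Without decay, X = Y Q (S₀−S) θ_c / V = 0.400 × 12400 × (882 − 17.4) × 16.9 / 16200 = 4474 mg/L.

X ≈ 4470 mg/L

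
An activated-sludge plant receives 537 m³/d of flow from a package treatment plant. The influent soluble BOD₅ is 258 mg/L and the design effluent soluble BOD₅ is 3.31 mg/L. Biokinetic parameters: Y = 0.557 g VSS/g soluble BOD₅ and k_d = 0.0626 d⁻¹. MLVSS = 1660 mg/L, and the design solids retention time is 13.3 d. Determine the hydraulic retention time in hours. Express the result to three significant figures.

τ ≈ 14.9 h

Rearranging the biomass balance for a CMAS with decay, V = Y·Q·ΔS·θ_c / [X·(1+k_d θ_c)] = 0.557 × 537 × (258 − 3.31) × 13.3 / [1660 × (1 + 0.0626 × 13.3)] = 1.01×10^6 / 3042 = 333.1 m³.
τ = V/Q = 333.1/537 = 0.6202 d, or 14.89 h.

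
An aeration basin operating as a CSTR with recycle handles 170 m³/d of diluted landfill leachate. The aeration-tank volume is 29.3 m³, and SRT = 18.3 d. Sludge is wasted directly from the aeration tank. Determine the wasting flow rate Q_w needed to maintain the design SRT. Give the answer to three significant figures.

Q_w ≈ 1.60 m³/d

Wasting from the aeration tank: Q_w = V / θ_c = 29.30 / 18.3 = 1.601 m³/d.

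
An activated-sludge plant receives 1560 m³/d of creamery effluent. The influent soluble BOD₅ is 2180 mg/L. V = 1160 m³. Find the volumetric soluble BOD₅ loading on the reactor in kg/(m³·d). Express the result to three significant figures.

L_v ≈ 2.93 kg soluble BOD₅/(m³·d)

Applied soluble BOD₅ load per unit volume = Q·S₀/V = (1560 × 2180/1000)/1160 = 2.932 kg soluble BOD₅·m⁻³·d⁻¹.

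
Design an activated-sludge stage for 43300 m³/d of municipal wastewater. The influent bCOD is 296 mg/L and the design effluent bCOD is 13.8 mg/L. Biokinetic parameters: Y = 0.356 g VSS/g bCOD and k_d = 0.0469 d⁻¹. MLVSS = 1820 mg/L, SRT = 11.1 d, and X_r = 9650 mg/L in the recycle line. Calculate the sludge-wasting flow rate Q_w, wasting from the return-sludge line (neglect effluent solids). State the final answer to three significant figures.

Q_w ≈ 296 m³/d

Steady-state biomass mass balance: V·X·(1 + k_d·θ_c) = Y·Q·(S₀ − S)·θ_c, so V = 0.356 × 43300 × (296 − 13.8) × 11.1 / [1820 × (1 + 0.0469 × 11.1)] = 4.83×10^7 / 2767 = 17448 m³.
Q_w = (V·X)/(θ_c X_r) = 17448 × 1820 / (11.1 × 9650) = 296.5 m³/d.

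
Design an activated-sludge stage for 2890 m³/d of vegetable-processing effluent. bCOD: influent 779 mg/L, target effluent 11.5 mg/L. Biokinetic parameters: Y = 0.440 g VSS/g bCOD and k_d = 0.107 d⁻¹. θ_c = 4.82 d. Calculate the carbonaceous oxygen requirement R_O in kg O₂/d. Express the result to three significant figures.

Observed yield with endogenous decay: Y_obs = Y / (1 + k_d·θ_c) = 0.440 / (1 + 0.107 × 4.82) = 0.440 / 1.516 = 0.2903 g VSS/g bCOD.
Substrate removed = Q·(S₀ − S) = 2890 m³/d × (779 − 11.5) g/m³ = 2.22×10^6 g/d = 2218 kg/d.
Biomass synthesised: P_X = Y_obs × 2218 = 643.9 kg VSS/d.
R_O = Q·ΔS − 1.42 P_X = 2218 − 914.3 = 1304 kg O₂/d.

R_O ≈ 1300 kg O₂/d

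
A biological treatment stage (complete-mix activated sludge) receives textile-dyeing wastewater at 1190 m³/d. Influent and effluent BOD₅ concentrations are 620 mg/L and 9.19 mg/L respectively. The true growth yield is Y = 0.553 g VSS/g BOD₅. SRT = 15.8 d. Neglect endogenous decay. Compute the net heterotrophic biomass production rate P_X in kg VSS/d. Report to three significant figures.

Since k_d ≈ 0, Y_obs = Y = 0.553 g VSS/g BOD₅.
ΔS = 620 − 9.19 = 610.8 mg/L, so the substrate removal rate is 1190 × 610.8/1000 = 726.9 kg BOD₅/d.
Net biomass production P_X = Y_obs × Q·(S₀ − S) = 0.5530 × 726.9 = 402.0 kg VSS/d.

P_X ≈ 402 kg VSS/d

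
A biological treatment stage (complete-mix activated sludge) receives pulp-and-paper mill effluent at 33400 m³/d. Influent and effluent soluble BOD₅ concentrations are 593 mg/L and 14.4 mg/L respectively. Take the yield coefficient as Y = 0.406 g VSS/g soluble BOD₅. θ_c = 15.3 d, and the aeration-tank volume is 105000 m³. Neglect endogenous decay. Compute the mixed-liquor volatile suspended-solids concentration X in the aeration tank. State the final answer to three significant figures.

From V·X = Y·Q·(S₀ − S)·θ_c (decay neglected): X = 0.406 × 33400 × (593 − 14.4) × 15.3 / 105000 = 1143 mg/L.

X ≈ 1140 mg/L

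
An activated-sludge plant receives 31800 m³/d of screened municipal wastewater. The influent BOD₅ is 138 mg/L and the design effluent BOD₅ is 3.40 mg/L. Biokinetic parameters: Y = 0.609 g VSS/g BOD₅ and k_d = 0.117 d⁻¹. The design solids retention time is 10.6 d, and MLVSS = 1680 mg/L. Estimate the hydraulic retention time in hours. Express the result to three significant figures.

Rearranging the biomass balance for a CMAS with decay, V = Y·Q·ΔS·θ_c / [X·(1+k_d θ_c)] = 0.609 × 31800 × (138 − 3.40) × 10.6 / [1680 × (1 + 0.117 × 10.6)] = 2.76×10^7 / 3764 = 7342 m³.
HRT = V/Q = 7342 m³ / 31800 m³·d⁻¹ = 0.2309 d × 24 = 5.541 h.

τ ≈ 5.54 h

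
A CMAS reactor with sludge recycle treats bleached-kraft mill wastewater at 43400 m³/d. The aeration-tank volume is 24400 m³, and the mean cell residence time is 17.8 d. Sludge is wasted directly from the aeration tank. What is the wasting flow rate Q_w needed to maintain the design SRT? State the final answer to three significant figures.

With mixed-liquor wasting, θ_c = V/Q_w, so Q_w = V/θ_c = 24400/17.8 = 1371 m³/d.

Q_w ≈ 1370 m³/d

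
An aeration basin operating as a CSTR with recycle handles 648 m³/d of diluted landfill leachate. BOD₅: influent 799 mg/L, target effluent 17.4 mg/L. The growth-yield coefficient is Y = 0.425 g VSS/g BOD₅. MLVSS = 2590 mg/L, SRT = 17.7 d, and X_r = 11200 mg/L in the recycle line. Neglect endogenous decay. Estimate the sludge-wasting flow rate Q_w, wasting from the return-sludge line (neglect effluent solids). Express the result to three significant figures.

Q_w ≈ 19.2 m³/d

Biomass mass balance (decay neglected): V·X = Y·Q·(S₀ − S)·θ_c, so V = 0.425 × 648 × (799 − 17.4) × 17.7 / 2590 = 1471 m³.
Q_w = (V·X)/(θ_c X_r) = 1471 × 2590 / (17.7 × 11200) = 19.22 m³/d.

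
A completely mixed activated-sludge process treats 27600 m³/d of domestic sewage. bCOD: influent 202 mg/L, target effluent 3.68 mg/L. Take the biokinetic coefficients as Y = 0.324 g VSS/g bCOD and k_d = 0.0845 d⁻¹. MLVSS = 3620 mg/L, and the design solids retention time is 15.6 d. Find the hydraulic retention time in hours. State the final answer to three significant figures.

τ ≈ 2.87 h

Steady-state biomass mass balance: V·X·(1 + k_d·θ_c) = Y·Q·(S₀ − S)·θ_c, so V = 0.324 × 27600 × (202 − 3.68) × 15.6 / [3620 × (1 + 0.0845 × 15.6)] = 2.77×10^7 / 8392 = 3297 m³.
τ = V/Q = 3297/27600 = 0.1194 d, or 2.867 h.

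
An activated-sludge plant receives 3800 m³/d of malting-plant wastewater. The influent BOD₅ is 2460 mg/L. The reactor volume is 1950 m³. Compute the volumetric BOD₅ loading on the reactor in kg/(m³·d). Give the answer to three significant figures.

L_v ≈ 4.79 kg BOD₅/(m³·d)

Volumetric loading L_v = Q·S₀ / V = 3800 × 2460 g/m³ / 1950 m³ = 4794 g/(m³·d) = 4.794 kg BOD₅/(m³·d).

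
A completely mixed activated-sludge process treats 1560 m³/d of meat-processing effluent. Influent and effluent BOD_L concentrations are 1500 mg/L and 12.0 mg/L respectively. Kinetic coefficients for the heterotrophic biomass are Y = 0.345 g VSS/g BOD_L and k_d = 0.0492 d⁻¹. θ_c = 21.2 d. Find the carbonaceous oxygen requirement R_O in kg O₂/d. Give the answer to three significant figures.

Observed yield with endogenous decay: Y_obs = Y / (1 + k_d·θ_c) = 0.345 / (1 + 0.0492 × 21.2) = 0.345 / 2.043 = 0.1689 g VSS/g BOD_L.
Substrate removed = Q·(S₀ − S) = 1560 m³/d × (1500 − 12.0) g/m³ = 2.32×10^6 g/d = 2321 kg/d.
P_X = Y_obs·Q·(S₀ − S) = 0.1689 × 2321 = 392.0 kg VSS/d.
Carbonaceous O₂ demand = substrate oxidised − cell-mass equivalent = 2321 − 1.42 × 392.0 = 1765 kg O₂/d.

R_O ≈ 1760 kg O₂/d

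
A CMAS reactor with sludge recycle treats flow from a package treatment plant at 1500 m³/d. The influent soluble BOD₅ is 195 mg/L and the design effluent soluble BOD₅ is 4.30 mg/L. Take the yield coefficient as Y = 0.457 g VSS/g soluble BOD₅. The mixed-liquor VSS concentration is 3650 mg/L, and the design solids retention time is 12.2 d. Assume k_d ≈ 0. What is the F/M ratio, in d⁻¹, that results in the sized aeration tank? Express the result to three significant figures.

V·X = Y·Q·ΔS·θ_c gives V = 0.457 × 1500 × (195 − 4.30) × 12.2 / 3650 = 436.9 m³.
F/M = Q·S₀ / (V·X) = 1500 × 195 / (436.9 × 3650) = 0.1834 g soluble BOD₅·(g VSS·d)⁻¹.

F/M ≈ 0.183 d⁻¹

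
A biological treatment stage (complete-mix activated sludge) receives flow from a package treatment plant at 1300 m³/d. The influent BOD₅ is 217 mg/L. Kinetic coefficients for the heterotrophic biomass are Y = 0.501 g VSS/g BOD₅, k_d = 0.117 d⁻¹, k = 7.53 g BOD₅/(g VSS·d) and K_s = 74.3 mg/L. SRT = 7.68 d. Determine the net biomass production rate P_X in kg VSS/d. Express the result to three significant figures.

P_X ≈ 72.7 kg VSS/d

From the Monod/SRT balance for a CMAS, S = K_s·(1+k_d θ_c)/[θ_c·(Y k − k_d) − 1] = 74.3 × (1 + 0.117 × 7.68) / [7.68 × (0.501 × 7.53 − 0.117) − 1] = 141.1 / 27.07 = 5.210 mg/L.
Y_obs = Y / (1 + k_d θ_c) = 0.501 / (1 + 0.117 × 7.68) = 0.501 / 1.899 = 0.2639.
Q·(S₀ − S) = 1300 × (217 − 5.21) × 10⁻³ = 275.3 kg/d removed.
Biomass produced: P_X = Y_obs·Q·ΔS = 0.2639 × 275.3 ≈ 72.65 kg VSS/d.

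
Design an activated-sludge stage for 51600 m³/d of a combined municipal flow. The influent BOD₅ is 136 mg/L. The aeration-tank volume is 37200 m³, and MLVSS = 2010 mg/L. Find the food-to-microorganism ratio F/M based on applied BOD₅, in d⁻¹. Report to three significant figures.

F/M ≈ 0.0939 d⁻¹

Food-to-microorganism ratio F/M = Q S₀ / (V X) = 51600 × 136 / (37200 × 2010) = 0.09385 d⁻¹.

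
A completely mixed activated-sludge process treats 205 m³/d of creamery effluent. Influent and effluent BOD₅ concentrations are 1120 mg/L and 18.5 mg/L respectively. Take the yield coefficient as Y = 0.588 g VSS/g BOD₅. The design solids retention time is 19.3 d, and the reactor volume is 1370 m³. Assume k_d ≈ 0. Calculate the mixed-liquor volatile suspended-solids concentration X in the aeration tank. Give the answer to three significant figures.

Without decay, X = Y Q (S₀−S) θ_c / V = 0.588 × 205 × (1120 − 18.5) × 19.3 / 1370 = 1870 mg/L.

X ≈ 1870 mg/L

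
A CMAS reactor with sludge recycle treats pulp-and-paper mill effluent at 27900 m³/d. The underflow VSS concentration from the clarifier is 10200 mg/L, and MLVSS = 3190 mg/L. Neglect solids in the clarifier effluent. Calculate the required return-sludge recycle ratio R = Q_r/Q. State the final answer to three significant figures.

Solids balance on the clarifier gives (1+R)X = R·X_r, so R = X/(X_r − X) = 3190 / (10200 − 3190) = 0.4551.

R ≈ 0.455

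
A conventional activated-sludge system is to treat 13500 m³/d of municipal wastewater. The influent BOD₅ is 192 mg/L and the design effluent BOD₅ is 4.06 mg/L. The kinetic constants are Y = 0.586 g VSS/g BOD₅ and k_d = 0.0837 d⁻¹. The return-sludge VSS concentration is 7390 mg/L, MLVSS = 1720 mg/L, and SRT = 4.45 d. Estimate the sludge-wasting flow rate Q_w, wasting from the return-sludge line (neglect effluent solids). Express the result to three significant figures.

Steady-state biomass mass balance: V·X·(1 + k_d·θ_c) = Y·Q·(S₀ − S)·θ_c, so V = 0.586 × 13500 × (192 − 4.06) × 4.45 / [1720 × (1 + 0.0837 × 4.45)] = 6.62×10^6 / 2361 = 2803 m³.
θ_c = V·X/(Q_w·X_r) when wasting from the recycle, so Q_w = V·X/(θ_c·X_r) = 2803 × 1720 / (4.45 × 7390) = 146.6 m³/d.

Q_w ≈ 147 m³/d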